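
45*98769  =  4444605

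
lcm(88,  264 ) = 264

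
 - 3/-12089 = 3/12089 = 0.00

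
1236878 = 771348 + 465530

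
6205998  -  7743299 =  - 1537301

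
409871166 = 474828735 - 64957569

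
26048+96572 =122620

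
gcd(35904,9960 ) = 24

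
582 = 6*97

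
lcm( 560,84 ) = 1680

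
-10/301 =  - 1+291/301 = - 0.03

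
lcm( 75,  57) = 1425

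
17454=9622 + 7832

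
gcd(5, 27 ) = 1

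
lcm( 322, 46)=322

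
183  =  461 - 278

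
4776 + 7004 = 11780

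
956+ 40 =996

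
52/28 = 13/7 = 1.86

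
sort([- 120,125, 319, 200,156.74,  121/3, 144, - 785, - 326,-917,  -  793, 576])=[- 917, - 793, - 785, - 326, - 120, 121/3,125,  144,  156.74, 200, 319,576 ]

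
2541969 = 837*3037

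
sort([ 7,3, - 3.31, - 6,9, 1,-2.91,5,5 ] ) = [ - 6, - 3.31, - 2.91,1,3,5,5, 7, 9 ] 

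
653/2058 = 653/2058= 0.32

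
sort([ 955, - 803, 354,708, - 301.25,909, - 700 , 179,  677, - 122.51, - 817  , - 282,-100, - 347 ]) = [ - 817, - 803, - 700,-347, - 301.25, - 282, - 122.51, - 100, 179, 354 , 677, 708,909, 955 ] 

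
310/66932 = 155/33466 = 0.00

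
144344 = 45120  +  99224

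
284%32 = 28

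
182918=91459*2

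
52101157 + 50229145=102330302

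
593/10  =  59 +3/10=59.30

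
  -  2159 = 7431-9590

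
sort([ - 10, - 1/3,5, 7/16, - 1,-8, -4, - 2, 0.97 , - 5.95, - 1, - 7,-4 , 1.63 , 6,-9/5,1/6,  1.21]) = [- 10, - 8, - 7, - 5.95, - 4, - 4,-2, - 9/5 , - 1,-1, - 1/3, 1/6,7/16, 0.97, 1.21, 1.63, 5, 6]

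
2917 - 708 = 2209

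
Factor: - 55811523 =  - 3^1 * 61^1*304981^1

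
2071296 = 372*5568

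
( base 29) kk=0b1001011000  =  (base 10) 600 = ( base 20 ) 1A0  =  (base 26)n2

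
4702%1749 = 1204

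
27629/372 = 74 + 101/372 = 74.27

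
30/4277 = 30/4277 = 0.01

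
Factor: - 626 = - 2^1*  313^1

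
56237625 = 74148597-17910972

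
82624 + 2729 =85353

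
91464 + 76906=168370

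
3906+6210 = 10116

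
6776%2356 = 2064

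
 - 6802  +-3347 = -10149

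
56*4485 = 251160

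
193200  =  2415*80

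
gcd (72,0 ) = 72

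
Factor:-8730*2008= - 2^4*3^2 *5^1 * 97^1*251^1=- 17529840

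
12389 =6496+5893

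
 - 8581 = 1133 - 9714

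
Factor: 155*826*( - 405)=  - 2^1*3^4*5^2*7^1 * 31^1 * 59^1 = - 51852150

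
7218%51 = 27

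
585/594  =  65/66= 0.98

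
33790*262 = 8852980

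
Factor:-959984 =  - 2^4*59999^1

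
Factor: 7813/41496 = 2^( - 3 ) * 3^( - 1 )*7^( - 1)*19^(  -  1) * 601^1 = 601/3192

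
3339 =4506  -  1167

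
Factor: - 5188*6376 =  - 33078688=- 2^5*797^1*1297^1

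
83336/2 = 41668 = 41668.00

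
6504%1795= 1119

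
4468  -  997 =3471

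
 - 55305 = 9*(-6145)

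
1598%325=298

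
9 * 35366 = 318294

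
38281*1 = 38281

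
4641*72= 334152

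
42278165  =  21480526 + 20797639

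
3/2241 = 1/747 = 0.00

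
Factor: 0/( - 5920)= 0=0^1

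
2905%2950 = 2905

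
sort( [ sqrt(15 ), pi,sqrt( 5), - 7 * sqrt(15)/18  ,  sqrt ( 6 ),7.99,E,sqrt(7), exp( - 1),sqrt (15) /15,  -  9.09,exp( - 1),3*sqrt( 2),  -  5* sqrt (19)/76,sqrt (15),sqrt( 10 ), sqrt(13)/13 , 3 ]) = [-9.09, - 7*sqrt(15) /18,  -  5*sqrt( 19)/76, sqrt(15)/15, sqrt( 13) /13, exp( - 1), exp(-1 ), sqrt(5 ),sqrt(6 ), sqrt( 7),E,3,pi,sqrt( 10 ), sqrt( 15),sqrt(15),  3  *sqrt ( 2), 7.99]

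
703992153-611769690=92222463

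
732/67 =732/67 = 10.93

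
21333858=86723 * 246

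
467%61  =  40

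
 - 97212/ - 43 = 97212/43 = 2260.74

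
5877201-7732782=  -1855581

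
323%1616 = 323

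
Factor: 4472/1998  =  2236/999 = 2^2*3^ (-3)*13^1*37^( - 1)*43^1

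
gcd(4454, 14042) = 34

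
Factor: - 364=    - 2^2*7^1*13^1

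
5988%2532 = 924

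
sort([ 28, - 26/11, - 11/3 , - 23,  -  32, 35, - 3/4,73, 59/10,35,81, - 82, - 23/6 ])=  [ - 82,-32, - 23, - 23/6, - 11/3, - 26/11, - 3/4,  59/10, 28, 35, 35,  73,81] 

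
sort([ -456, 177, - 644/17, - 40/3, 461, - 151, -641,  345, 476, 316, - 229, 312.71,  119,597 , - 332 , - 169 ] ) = [ - 641, - 456, - 332 , - 229, - 169, - 151, - 644/17, - 40/3,  119, 177 , 312.71, 316,345, 461,476,597 ] 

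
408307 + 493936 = 902243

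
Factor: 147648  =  2^6*3^1 * 769^1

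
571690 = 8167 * 70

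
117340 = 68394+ 48946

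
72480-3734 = 68746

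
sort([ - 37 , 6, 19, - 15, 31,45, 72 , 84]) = [ - 37,  -  15,6,  19,31,45,  72, 84]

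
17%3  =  2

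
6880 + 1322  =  8202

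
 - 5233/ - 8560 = 5233/8560 = 0.61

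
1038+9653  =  10691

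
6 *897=5382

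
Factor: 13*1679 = 21827 = 13^1*23^1*73^1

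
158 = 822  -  664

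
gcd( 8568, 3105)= 9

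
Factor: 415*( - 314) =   -  130310 = - 2^1*5^1*83^1*157^1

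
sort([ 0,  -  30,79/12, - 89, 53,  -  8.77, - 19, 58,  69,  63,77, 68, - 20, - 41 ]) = [-89 , - 41, - 30, - 20, -19, - 8.77,0, 79/12, 53,58,63, 68,69,77]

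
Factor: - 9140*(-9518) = 86994520 = 2^3 * 5^1*457^1*4759^1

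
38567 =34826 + 3741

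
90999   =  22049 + 68950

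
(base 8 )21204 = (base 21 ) k0g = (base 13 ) 4039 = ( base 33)83p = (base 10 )8836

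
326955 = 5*65391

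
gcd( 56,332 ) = 4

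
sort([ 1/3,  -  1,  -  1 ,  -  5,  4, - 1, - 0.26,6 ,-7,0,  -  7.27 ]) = [  -  7.27, - 7,-5,- 1, - 1, -1,-0.26, 0,1/3,4, 6 ] 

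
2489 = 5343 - 2854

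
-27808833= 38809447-66618280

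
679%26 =3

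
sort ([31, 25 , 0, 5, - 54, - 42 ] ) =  [ -54, - 42, 0, 5,25,31 ]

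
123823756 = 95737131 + 28086625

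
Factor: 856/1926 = 2^2*3^( - 2) = 4/9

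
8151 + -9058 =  - 907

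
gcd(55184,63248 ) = 16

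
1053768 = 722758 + 331010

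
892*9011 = 8037812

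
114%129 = 114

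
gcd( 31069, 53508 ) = 1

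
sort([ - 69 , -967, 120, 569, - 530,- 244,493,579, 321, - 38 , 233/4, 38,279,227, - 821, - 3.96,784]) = [ - 967, - 821,-530,-244, - 69,-38, - 3.96,38,233/4,120,227,279, 321,493,569,579,784 ]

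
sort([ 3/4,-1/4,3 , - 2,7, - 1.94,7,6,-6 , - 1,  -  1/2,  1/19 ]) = [ - 6, - 2, - 1.94, - 1, - 1/2 , - 1/4,1/19,  3/4 , 3,6,7,7]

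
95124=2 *47562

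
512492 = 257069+255423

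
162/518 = 81/259 =0.31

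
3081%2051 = 1030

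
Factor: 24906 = 2^1*3^1*7^1*593^1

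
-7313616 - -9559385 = 2245769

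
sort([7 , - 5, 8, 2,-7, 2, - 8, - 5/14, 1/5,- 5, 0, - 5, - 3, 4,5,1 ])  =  [ - 8,-7, - 5, - 5, - 5, -3, - 5/14,0 , 1/5, 1,2, 2, 4 , 5, 7, 8 ] 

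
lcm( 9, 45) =45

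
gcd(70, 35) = 35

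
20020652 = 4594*4358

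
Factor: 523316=2^2*130829^1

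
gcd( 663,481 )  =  13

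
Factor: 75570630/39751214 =37785315/19875607 = 3^1*5^1*2519021^1*19875607^(  -  1 )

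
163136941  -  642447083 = -479310142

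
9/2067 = 3/689 =0.00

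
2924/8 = 731/2  =  365.50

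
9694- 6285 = 3409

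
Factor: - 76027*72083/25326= - 782893463/3618= - 2^(-1)*3^ ( - 3 )*11^1*67^(-1)*6553^1 * 10861^1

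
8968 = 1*8968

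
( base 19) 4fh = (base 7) 5043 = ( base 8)3322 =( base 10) 1746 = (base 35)1ev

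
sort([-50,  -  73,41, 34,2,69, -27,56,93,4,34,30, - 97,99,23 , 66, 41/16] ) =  [ - 97,-73,-50, - 27 , 2,41/16,  4,23,30,34,34, 41,56,66, 69,93 , 99 ] 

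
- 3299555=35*( -94273 )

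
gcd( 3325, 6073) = 1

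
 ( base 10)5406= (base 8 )12436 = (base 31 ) 5jc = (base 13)25cb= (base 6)41010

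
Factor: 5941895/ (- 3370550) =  - 1188379/674110  =  - 2^(- 1)*5^(-1)*67^1*17737^1*67411^( - 1) 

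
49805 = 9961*5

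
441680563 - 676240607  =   -234560044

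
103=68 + 35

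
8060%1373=1195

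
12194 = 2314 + 9880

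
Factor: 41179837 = 4723^1 * 8719^1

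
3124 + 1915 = 5039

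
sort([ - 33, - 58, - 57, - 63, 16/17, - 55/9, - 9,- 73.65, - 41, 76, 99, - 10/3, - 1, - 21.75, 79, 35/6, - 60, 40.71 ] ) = [ - 73.65, - 63 ,-60, - 58, - 57, - 41, - 33, - 21.75, - 9, - 55/9, - 10/3, - 1, 16/17, 35/6, 40.71,76,79, 99 ]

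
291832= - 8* ( - 36479)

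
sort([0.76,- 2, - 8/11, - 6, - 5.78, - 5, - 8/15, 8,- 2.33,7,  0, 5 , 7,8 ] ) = [ - 6, - 5.78,-5, - 2.33, - 2, - 8/11, - 8/15, 0,  0.76,5, 7, 7, 8,8 ]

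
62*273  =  16926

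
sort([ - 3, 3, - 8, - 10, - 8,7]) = [-10, -8, - 8, - 3, 3,7 ]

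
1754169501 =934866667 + 819302834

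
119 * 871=103649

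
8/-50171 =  - 8/50171 = - 0.00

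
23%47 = 23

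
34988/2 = 17494 = 17494.00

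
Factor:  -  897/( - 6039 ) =299/2013 = 3^( - 1) * 11^( - 1)*13^1  *23^1 *61^(-1)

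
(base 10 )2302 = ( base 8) 4376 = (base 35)1UR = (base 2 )100011111110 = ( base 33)23P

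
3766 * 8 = 30128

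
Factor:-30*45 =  - 1350=- 2^1*3^3*5^2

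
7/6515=7/6515 =0.00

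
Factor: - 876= - 2^2*3^1*73^1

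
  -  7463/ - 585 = 12  +  443/585 = 12.76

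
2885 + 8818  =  11703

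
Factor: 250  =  2^1*5^3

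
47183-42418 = 4765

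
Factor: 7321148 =2^2 * 1830287^1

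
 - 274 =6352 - 6626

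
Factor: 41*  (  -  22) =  - 2^1* 11^1* 41^1 =- 902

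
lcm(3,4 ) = 12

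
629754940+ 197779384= 827534324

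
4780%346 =282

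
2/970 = 1/485 = 0.00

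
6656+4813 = 11469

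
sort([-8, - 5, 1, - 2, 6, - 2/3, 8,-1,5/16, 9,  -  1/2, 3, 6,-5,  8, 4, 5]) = [-8,-5, - 5, - 2,-1, - 2/3,  -  1/2,5/16,  1, 3,4,5, 6, 6, 8, 8, 9] 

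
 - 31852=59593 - 91445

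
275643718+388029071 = 663672789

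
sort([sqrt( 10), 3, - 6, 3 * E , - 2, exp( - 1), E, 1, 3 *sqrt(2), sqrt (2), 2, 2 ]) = [ - 6, - 2,  exp (-1), 1, sqrt(2),2, 2, E,  3, sqrt (10),3*sqrt(2),3*E] 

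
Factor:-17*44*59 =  - 44132 = -2^2*11^1*17^1*59^1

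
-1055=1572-2627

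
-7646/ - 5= 1529 + 1/5 = 1529.20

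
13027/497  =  1861/71 = 26.21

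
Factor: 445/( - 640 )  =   - 2^( - 7) *89^1 = - 89/128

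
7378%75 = 28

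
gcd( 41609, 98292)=1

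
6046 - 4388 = 1658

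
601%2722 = 601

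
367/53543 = 367/53543= 0.01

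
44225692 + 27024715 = 71250407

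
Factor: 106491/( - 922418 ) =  - 2^(- 1)*3^1*11^1*41^(  -  1)*461^1*1607^( - 1)=-15213/131774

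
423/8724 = 141/2908 = 0.05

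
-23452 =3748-27200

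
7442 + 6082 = 13524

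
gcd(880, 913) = 11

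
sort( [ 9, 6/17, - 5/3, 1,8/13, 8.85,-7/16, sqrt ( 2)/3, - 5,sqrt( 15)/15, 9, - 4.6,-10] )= [  -  10,-5,-4.6, - 5/3,-7/16,sqrt( 15 ) /15,6/17 , sqrt(2)/3, 8/13, 1, 8.85,9, 9 ]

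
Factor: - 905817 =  - 3^1 * 11^1* 27449^1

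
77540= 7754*10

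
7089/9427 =7089/9427 = 0.75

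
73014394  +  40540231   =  113554625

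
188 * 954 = 179352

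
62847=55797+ 7050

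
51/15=17/5 = 3.40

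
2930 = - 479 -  - 3409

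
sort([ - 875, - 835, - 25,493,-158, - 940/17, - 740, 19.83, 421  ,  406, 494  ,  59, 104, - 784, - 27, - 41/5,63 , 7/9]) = [ - 875,- 835, - 784, - 740, - 158,-940/17, - 27, - 25, - 41/5,  7/9 , 19.83 , 59,63,104  ,  406,421, 493,494]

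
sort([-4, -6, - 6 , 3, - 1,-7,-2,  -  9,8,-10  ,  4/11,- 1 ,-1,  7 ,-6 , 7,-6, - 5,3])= [ - 10, - 9,-7,-6,-6,-6,-6,- 5,  -  4, - 2, - 1, - 1, - 1,4/11 , 3 , 3,7 , 7, 8 ]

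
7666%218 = 36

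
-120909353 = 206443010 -327352363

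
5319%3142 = 2177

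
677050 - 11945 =665105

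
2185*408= 891480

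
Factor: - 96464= - 2^4*6029^1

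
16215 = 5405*3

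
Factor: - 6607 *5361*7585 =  - 268661663295  =  -3^1*5^1*37^1*41^1*1787^1 * 6607^1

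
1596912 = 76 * 21012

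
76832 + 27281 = 104113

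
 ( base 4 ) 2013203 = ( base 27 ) bo8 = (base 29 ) a94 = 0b10000111100011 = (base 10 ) 8675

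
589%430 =159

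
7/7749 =1/1107=0.00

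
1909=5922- 4013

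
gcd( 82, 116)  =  2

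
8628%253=26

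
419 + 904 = 1323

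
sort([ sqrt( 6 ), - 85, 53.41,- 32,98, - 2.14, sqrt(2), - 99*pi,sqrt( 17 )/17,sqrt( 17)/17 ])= [ - 99*pi,-85, - 32, - 2.14,sqrt( 17 )/17, sqrt(17 ) /17 , sqrt( 2) , sqrt(6) , 53.41,98 ]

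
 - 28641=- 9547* 3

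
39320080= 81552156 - 42232076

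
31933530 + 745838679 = 777772209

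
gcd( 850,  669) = 1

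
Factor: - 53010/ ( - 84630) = 57/91 =3^1*7^( -1 )*13^( - 1 )*19^1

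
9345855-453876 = 8891979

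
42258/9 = 14086/3 = 4695.33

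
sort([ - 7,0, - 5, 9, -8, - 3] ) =[ - 8, - 7, - 5, - 3 , 0, 9 ]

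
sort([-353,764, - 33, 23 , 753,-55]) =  [  -  353, - 55, - 33,23, 753, 764] 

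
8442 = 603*14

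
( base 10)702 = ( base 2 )1010111110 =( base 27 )Q0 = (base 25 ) 132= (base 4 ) 22332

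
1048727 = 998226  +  50501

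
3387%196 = 55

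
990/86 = 11+22/43 = 11.51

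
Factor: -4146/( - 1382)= 3^1 = 3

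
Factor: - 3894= - 2^1*3^1*11^1*59^1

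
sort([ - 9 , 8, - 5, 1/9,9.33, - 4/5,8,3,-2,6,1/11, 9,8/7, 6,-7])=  [ - 9, - 7,-5,-2,-4/5, 1/11,1/9, 8/7,3,6 , 6, 8,8, 9,9.33 ] 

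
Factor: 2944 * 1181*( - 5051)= - 17561640064 = - 2^7 * 23^1 * 1181^1*5051^1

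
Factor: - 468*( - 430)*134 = 26966160 = 2^4*3^2*5^1*13^1*43^1*67^1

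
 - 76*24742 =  - 1880392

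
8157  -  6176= 1981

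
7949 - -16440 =24389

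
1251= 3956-2705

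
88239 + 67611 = 155850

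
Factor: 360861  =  3^1 * 37^1*3251^1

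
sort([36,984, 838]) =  [36,  838,984]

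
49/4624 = 49/4624 =0.01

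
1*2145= 2145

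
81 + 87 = 168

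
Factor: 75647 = 11^1*13^1*23^2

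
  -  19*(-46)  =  874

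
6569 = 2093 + 4476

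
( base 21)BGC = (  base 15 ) 1819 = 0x144F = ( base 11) 39a7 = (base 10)5199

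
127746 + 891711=1019457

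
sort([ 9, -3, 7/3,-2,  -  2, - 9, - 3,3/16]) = [- 9,-3, - 3,-2 , - 2,  3/16,7/3, 9 ] 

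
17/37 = 17/37 = 0.46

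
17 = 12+5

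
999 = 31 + 968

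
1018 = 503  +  515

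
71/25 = 71/25 = 2.84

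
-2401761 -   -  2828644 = 426883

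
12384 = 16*774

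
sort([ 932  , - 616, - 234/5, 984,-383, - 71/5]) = [-616, - 383,-234/5, -71/5,932, 984]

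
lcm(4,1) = 4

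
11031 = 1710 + 9321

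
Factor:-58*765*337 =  - 14952690 = - 2^1*3^2*5^1*17^1*29^1*337^1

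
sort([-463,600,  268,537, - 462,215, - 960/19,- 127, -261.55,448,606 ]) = [-463,-462, - 261.55,-127, - 960/19,215, 268,448,537,600,606] 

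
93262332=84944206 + 8318126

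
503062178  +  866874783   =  1369936961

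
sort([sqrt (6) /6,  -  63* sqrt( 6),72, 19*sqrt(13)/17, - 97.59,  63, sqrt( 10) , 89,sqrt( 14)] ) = [-63*sqrt(6),-97.59, sqrt(6 )/6,sqrt( 10),sqrt( 14) , 19*sqrt( 13) /17, 63, 72, 89]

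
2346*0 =0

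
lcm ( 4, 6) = 12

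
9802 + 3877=13679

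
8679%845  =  229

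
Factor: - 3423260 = - 2^2*5^1 * 171163^1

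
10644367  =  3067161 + 7577206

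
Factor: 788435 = 5^1 *137^1 * 1151^1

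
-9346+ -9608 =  - 18954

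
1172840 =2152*545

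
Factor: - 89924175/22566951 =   -  3^1*5^2*11^1*367^1*75983^(-1 ) = -302775/75983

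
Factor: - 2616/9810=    - 2^2*3^( - 1)*5^(  -  1)= - 4/15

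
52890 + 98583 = 151473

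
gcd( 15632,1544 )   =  8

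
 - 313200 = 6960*( - 45)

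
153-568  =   - 415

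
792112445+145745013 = 937857458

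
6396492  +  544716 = 6941208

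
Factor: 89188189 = 67^1 * 683^1*1949^1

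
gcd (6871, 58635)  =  1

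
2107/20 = 2107/20 = 105.35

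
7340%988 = 424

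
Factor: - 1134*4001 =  - 4537134 = -2^1*  3^4*7^1*4001^1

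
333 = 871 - 538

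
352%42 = 16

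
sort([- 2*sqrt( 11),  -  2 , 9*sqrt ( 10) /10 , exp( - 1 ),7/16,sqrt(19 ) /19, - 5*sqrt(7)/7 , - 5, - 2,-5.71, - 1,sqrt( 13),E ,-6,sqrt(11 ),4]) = [ - 2*sqrt(11 ) ,  -  6, -5.71, -5, - 2, - 2,-5*sqrt ( 7 ) /7,-1,sqrt(19 ) /19,exp(  -  1),7/16,E,9*sqrt( 10 )/10, sqrt (11),  sqrt( 13), 4 ] 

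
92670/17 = 92670/17 = 5451.18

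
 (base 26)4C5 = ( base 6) 21553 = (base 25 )4kl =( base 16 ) bcd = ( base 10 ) 3021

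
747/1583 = 747/1583=0.47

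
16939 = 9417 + 7522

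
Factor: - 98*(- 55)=2^1*5^1*7^2*11^1 = 5390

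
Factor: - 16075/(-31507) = 25/49 = 5^2*7^ ( - 2 ) 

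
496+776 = 1272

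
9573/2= 9573/2 = 4786.50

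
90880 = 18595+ 72285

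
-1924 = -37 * 52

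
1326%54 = 30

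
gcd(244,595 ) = 1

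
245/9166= 245/9166 = 0.03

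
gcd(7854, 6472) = 2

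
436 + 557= 993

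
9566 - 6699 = 2867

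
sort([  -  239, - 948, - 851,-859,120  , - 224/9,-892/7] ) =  [- 948,-859,-851,- 239,- 892/7, - 224/9,120]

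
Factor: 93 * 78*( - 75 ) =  - 2^1*3^3*5^2 * 13^1*31^1=- 544050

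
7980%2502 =474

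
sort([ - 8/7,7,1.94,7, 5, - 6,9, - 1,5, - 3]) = [ - 6, - 3,-8/7, - 1,1.94,5, 5 , 7, 7, 9]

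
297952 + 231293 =529245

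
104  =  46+58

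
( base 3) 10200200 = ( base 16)A83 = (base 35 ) 26V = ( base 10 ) 2691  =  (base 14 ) DA3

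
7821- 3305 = 4516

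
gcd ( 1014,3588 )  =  78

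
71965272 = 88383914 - 16418642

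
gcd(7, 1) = 1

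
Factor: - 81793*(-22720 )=2^6*5^1*71^1*263^1*311^1 = 1858336960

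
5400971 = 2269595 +3131376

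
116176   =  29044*4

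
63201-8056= 55145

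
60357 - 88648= - 28291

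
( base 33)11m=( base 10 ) 1144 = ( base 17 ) 3g5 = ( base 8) 2170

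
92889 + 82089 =174978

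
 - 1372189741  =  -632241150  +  - 739948591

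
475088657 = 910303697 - 435215040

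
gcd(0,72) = 72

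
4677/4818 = 1559/1606 = 0.97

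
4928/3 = 4928/3 = 1642.67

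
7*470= 3290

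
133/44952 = 133/44952 = 0.00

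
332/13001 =332/13001 = 0.03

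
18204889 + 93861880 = 112066769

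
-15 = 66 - 81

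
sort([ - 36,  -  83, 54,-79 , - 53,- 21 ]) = [ - 83, - 79,  -  53, - 36, - 21,  54 ]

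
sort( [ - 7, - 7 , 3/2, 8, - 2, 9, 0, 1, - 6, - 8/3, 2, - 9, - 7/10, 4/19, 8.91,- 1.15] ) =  [-9, - 7, - 7, - 6, - 8/3,-2, - 1.15,  -  7/10, 0, 4/19 , 1,3/2,2, 8, 8.91 , 9 ]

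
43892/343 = 127 + 331/343 = 127.97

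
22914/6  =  3819 = 3819.00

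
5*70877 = 354385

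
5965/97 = 5965/97 = 61.49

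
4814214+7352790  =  12167004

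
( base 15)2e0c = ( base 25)flc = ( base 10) 9912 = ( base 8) 23270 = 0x26B8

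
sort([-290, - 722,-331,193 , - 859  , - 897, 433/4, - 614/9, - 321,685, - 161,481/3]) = [- 897 , - 859, - 722, - 331 , - 321,- 290, - 161, - 614/9,433/4  ,  481/3 , 193, 685]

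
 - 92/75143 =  - 92/75143=- 0.00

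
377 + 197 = 574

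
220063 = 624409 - 404346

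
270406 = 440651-170245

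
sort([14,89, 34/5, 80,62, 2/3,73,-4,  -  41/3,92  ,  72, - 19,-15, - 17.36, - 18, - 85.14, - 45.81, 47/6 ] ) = [ - 85.14, - 45.81, - 19, - 18, - 17.36, - 15,  -  41/3, - 4, 2/3, 34/5, 47/6,14 , 62, 72, 73,80,  89, 92]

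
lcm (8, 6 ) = 24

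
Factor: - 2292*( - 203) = 2^2*3^1*7^1*29^1*191^1 = 465276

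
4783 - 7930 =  - 3147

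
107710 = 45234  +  62476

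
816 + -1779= - 963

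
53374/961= 53374/961 = 55.54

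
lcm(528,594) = 4752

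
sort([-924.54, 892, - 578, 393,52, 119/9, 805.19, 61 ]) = [ - 924.54, - 578, 119/9 , 52,61,393, 805.19,892]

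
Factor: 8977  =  47^1*191^1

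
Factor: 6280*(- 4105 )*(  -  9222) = 2^4*3^1* 5^2*29^1* 53^1*157^1*821^1  =  237737626800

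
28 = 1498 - 1470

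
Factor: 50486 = 2^1*25243^1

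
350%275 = 75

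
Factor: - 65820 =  - 2^2*3^1 * 5^1 * 1097^1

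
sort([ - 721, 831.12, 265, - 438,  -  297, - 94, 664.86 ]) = [-721,-438, - 297 , - 94, 265,664.86, 831.12]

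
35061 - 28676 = 6385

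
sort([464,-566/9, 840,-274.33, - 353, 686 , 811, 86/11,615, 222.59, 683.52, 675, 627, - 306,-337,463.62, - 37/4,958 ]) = [ - 353, - 337,- 306,  -  274.33, - 566/9, - 37/4, 86/11,222.59,463.62, 464, 615, 627 , 675,683.52, 686,  811, 840,  958 ]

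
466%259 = 207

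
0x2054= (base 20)10DG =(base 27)b9e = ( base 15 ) 26BB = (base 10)8276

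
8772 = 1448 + 7324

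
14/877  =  14/877 = 0.02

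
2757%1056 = 645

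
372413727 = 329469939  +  42943788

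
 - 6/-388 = 3/194 = 0.02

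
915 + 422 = 1337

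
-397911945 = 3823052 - 401734997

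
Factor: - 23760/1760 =-2^(-1) * 3^3 = - 27/2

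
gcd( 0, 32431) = 32431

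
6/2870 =3/1435=0.00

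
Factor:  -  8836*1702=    - 2^3 * 23^1*37^1*47^2 = - 15038872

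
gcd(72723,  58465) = 1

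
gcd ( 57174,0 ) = 57174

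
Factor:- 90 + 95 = 5^1 = 5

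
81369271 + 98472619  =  179841890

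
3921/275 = 14  +  71/275 = 14.26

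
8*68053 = 544424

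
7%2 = 1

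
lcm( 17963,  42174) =970002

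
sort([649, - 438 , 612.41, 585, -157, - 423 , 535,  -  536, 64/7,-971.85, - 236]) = [ - 971.85, - 536,-438, - 423, - 236, - 157, 64/7 , 535, 585, 612.41, 649 ]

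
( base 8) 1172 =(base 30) l4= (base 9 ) 774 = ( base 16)27a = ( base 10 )634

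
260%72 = 44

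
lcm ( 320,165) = 10560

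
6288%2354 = 1580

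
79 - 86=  - 7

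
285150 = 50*5703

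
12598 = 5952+6646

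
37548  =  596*63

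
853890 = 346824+507066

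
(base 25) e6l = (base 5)241141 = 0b10001011011001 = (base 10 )8921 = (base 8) 21331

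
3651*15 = 54765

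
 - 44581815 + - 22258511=-66840326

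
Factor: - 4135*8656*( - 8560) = 2^8*5^2*107^1*541^1*827^1 = 306384313600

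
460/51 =9 + 1/51 = 9.02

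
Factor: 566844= 2^2*3^1* 47237^1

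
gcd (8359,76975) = 1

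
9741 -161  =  9580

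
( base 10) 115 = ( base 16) 73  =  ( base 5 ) 430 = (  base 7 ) 223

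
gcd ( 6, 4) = 2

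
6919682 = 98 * 70609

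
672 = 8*84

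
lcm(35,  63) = 315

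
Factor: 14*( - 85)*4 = -2^3*5^1*7^1* 17^1 = - 4760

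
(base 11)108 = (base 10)129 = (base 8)201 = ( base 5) 1004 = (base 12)A9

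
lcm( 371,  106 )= 742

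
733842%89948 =14258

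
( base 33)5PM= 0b1100010010100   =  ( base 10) 6292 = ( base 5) 200132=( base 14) 2416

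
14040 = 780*18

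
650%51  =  38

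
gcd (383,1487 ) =1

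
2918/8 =1459/4 = 364.75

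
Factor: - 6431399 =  - 13^1*494723^1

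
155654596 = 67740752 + 87913844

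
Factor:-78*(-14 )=2^2 *3^1*7^1*13^1  =  1092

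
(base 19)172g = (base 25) f2f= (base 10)9440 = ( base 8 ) 22340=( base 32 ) 970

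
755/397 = 1+358/397=1.90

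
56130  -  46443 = 9687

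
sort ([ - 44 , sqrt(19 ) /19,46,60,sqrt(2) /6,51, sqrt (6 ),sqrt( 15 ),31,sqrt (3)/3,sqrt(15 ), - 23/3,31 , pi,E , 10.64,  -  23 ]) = [ - 44,  -  23, - 23/3,sqrt( 19)/19, sqrt( 2)/6, sqrt( 3 ) /3,  sqrt( 6),E,pi, sqrt(15 ),sqrt(15 ) , 10.64,31,31,46,51, 60]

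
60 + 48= 108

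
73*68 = 4964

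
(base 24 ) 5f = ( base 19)72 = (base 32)47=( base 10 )135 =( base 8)207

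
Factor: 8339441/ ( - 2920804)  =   - 2^( - 2)*11^2*17^(-1)*41^3 *42953^( - 1)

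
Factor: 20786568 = 2^3*3^1*11^1*78737^1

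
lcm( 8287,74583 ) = 74583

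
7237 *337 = 2438869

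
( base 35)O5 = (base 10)845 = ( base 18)2ah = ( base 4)31031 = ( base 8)1515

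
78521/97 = 78521/97 = 809.49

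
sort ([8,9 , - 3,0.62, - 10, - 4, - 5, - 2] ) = [ - 10,- 5, - 4, - 3, - 2, 0.62, 8, 9]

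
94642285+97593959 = 192236244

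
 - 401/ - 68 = 401/68=5.90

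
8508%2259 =1731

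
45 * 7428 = 334260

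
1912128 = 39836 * 48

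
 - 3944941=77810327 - 81755268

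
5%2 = 1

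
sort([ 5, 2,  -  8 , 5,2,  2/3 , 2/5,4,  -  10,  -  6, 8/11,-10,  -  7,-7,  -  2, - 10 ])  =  [ - 10, -10,  -  10, - 8, - 7,-7 , -6, - 2 , 2/5,2/3, 8/11, 2,2,4,5,5] 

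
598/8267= 598/8267 =0.07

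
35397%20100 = 15297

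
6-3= 3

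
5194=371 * 14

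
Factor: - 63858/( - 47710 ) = 3^1*5^( - 1 ) *13^( - 1)*29^1 = 87/65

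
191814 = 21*9134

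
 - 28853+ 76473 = 47620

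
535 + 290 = 825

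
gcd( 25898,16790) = 46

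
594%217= 160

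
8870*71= 629770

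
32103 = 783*41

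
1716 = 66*26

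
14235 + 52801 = 67036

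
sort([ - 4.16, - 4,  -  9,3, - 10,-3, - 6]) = [ - 10, - 9 , - 6, - 4.16, - 4, - 3,3 ]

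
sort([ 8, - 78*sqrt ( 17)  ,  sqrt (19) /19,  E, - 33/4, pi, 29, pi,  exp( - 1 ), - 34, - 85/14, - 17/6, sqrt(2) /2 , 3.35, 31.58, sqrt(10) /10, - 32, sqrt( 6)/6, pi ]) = [ - 78*sqrt( 17), - 34, - 32,  -  33/4  ,-85/14, - 17/6  ,  sqrt (19)/19, sqrt(10 )/10, exp( - 1),sqrt (6)/6  ,  sqrt( 2)/2, E,  pi, pi, pi,3.35,8,29, 31.58 ]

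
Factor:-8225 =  - 5^2*7^1*47^1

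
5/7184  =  5/7184 = 0.00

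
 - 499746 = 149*(-3354 ) 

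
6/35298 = 1/5883 = 0.00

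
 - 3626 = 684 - 4310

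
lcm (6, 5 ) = 30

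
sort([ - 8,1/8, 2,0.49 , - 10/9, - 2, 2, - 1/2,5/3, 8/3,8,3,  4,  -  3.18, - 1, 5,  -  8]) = [-8, - 8,-3.18, - 2, - 10/9,  -  1, - 1/2,1/8, 0.49,5/3 , 2,2, 8/3 , 3,4, 5, 8]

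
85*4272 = 363120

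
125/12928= 125/12928 =0.01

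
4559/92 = 49 + 51/92 = 49.55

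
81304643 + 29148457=110453100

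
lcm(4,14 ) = 28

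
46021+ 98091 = 144112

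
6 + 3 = 9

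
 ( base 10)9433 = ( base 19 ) 1729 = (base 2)10010011011001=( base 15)2bdd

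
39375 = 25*1575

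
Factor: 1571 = 1571^1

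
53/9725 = 53/9725 = 0.01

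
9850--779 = 10629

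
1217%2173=1217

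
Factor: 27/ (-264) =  - 2^( - 3) *3^2 *11^( - 1 ) = - 9/88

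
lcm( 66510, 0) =0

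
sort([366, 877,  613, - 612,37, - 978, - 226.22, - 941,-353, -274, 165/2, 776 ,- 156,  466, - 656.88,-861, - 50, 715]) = [ - 978,-941, - 861, - 656.88, - 612, - 353, - 274, - 226.22, - 156, - 50, 37,  165/2, 366,466,613,715, 776, 877]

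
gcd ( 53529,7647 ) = 7647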